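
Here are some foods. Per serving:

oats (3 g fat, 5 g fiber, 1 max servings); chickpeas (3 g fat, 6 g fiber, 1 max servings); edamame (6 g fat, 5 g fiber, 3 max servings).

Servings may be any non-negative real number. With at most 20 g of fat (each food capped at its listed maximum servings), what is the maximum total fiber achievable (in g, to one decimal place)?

22.7 g

Fiber per g fat: chickpeas 2, oats 1.667, edamame 0.8333.
Take 1 serving of chickpeas: uses 3 g fat, +6.0 g fiber (running total 6.0 g).
Take 1 serving of oats: uses 3 g fat, +5.0 g fiber (running total 11.0 g).
Take 2.333 servings of edamame: uses 14 g fat, +11.7 g fiber (running total 22.7 g).
Greedy by best ratio exhausts the fat allowance optimally: 22.7 g.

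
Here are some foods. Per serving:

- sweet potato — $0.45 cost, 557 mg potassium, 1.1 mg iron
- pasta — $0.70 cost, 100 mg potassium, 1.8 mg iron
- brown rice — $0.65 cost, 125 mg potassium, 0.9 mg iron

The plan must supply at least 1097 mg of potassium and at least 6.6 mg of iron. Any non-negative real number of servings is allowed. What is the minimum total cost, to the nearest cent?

$2.60

An LP optimum is at a vertex; with two nutrient constraints at most two foods are used. Check each candidate.
sweet potato only: max(1097/557, 6.6/1.1) = 6 servings → $2.70.
pasta only: max(1097/100, 6.6/1.8) = 10.97 servings → $7.68.
brown rice only: max(1097/125, 6.6/0.9) = 8.776 servings → $5.70.
sweet potato + pasta with both tight: 1.473 servings and 2.767 servings → $2.60.
sweet potato + brown rice with both tight: 0.4461 servings and 6.788 servings → $4.61.
pasta + brown rice with both targets exact would need a negative amount; discard.
So the least-cost plan costs $2.60.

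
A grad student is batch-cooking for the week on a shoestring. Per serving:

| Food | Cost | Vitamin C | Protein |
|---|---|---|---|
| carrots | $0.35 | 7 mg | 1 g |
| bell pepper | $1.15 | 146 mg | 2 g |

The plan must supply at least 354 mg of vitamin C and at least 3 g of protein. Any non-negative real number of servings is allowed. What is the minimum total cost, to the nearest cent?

$2.79

Two binding constraints pin down two serving amounts, so the optimal mix uses at most two foods. The candidates are each food alone (scaled to the tighter of vitamin C/protein) and each pair with both constraints tight.
carrots only: max(354/7, 3/1) = 50.57 servings → $17.70.
bell pepper only: max(354/146, 3/2) = 2.425 servings → $2.79.
carrots + bell pepper with both targets exact would need a negative amount; discard.
The minimum over all feasible corners is $2.79.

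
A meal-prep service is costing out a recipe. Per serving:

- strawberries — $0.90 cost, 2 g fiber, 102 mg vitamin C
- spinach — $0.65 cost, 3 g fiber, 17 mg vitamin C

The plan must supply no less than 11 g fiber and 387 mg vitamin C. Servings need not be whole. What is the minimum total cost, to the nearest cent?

Two binding constraints pin down two serving amounts, so the optimal mix uses at most two foods. The candidates are each food alone (scaled to the tighter of fiber/vitamin C) and each pair with both constraints tight.
strawberries only: max(11/2, 387/102) = 5.5 servings → $4.95.
spinach only: max(11/3, 387/17) = 22.76 servings → $14.80.
strawberries + spinach with both tight: 3.581 servings and 1.279 servings → $4.05.
Cheapest feasible corner: $4.05.

$4.05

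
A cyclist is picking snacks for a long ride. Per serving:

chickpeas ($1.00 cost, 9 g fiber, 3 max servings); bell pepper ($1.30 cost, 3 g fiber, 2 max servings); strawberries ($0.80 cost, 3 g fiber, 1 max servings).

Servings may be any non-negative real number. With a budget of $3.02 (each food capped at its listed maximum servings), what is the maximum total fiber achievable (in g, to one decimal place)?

27.1 g

Fiber per dollar: chickpeas 9, strawberries 3.75, bell pepper 2.308.
Take 3 servings of chickpeas: spends $3.00, +27.0 g fiber (running total 27.0 g).
Take 0.025 servings of strawberries: spends $0.02, +0.1 g fiber (running total 27.1 g).
Filling greedily by fiber-per-dollar is optimal for one linear limit, giving 27.1 g.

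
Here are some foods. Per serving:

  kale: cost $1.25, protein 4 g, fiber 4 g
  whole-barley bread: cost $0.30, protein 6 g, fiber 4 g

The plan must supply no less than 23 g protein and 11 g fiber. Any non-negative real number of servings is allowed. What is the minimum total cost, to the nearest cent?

$1.15

Two binding constraints pin down two serving amounts, so the optimal mix uses at most two foods. The candidates are each food alone (scaled to the tighter of protein/fiber) and each pair with both constraints tight.
kale only: max(23/4, 11/4) = 5.75 servings → $7.19.
whole-barley bread only: max(23/6, 11/4) = 3.833 servings → $1.15.
kale + whole-barley bread with both targets exact would need a negative amount; discard.
So the least-cost plan costs $1.15.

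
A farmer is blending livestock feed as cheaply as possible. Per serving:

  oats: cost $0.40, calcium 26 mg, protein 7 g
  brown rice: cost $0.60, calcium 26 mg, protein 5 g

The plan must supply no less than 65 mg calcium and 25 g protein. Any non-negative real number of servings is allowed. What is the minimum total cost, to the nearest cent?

$1.43

Minimising a linear cost over {calcium ≥ 65, protein ≥ 25, servings ≥ 0} — the optimum is at a vertex, using one or two foods.
oats only: max(65/26, 25/7) = 3.571 servings → $1.43.
brown rice only: max(65/26, 25/5) = 5 servings → $3.00.
oats + brown rice: the both-tight solution has a negative serving — not a feasible corner.
The minimum over all feasible corners is $1.43.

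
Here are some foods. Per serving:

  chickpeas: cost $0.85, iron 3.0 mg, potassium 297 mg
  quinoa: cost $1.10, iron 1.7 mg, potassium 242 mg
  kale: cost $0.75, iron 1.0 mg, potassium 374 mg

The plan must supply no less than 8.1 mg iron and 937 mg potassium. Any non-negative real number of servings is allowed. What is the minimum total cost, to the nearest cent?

$2.52

Two binding constraints pin down two serving amounts, so the optimal mix uses at most two foods. The candidates are each food alone (scaled to the tighter of iron/potassium) and each pair with both constraints tight.
chickpeas only: max(8.1/3.0, 937/297) = 3.155 servings → $2.68.
quinoa only: max(8.1/1.7, 937/242) = 4.765 servings → $5.24.
kale only: max(8.1/1.0, 937/374) = 8.1 servings → $6.08.
chickpeas + quinoa with both tight: 1.661 servings and 1.833 servings → $3.43.
chickpeas + kale with both tight: 2.536 servings and 0.4913 servings → $2.52.
quinoa + kale with both targets exact would need a negative amount; discard.
So the least-cost plan costs $2.52.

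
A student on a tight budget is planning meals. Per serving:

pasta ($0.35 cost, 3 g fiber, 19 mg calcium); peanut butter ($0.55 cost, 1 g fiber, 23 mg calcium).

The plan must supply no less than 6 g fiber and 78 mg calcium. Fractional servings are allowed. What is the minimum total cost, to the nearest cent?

$1.44

pasta only: max(6/3, 78/19) = 4.105 servings → $1.44.
peanut butter only: max(6/1, 78/23) = 6 servings → $3.30.
pasta + peanut butter with both tight: 1.2 servings and 2.4 servings → $1.74.
So the least-cost plan costs $1.44.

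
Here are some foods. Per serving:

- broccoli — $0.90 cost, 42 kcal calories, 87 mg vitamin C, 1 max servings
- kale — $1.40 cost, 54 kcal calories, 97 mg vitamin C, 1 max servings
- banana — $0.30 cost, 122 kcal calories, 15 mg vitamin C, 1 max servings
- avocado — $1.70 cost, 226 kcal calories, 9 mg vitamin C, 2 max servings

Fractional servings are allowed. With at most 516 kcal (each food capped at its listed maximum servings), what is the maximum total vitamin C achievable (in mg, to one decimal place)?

Vitamin C per kcal: broccoli 2.071, kale 1.796, banana 0.123, avocado 0.03982.
Take 1 serving of broccoli: uses 42 kcal, +87.0 mg vitamin C (running total 87.0 mg).
Take 1 serving of kale: uses 54 kcal, +97.0 mg vitamin C (running total 184.0 mg).
Take 1 serving of banana: uses 122 kcal, +15.0 mg vitamin C (running total 199.0 mg).
Take 1.319 servings of avocado: uses 298 kcal, +11.9 mg vitamin C (running total 210.9 mg).
Filling greedily by vitamin C-per-kcal is optimal for one linear limit, giving 210.9 mg.

210.9 mg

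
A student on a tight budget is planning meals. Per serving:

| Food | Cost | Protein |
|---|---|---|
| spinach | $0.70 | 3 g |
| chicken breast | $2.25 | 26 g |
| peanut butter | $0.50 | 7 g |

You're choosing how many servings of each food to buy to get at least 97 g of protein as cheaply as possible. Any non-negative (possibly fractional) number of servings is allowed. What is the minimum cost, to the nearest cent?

$6.93

Cost per g of protein: peanut butter $0.0714, chicken breast $0.0865, spinach $0.2333.
With no serving limits, use only peanut butter: 97 g / 7 g = 13.86 servings × $0.50 = $6.93.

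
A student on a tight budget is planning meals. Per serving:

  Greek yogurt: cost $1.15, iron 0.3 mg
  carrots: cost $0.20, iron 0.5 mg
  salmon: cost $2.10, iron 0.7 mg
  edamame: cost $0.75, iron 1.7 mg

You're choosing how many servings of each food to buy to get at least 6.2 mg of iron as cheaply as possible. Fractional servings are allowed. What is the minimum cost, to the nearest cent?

$2.48

Cost per mg of iron: carrots $0.4000, edamame $0.4412, salmon $3.0000, Greek yogurt $3.8333.
With no serving limits, use only carrots: 6.2 mg / 0.5 mg = 12.4 servings × $0.20 = $2.48.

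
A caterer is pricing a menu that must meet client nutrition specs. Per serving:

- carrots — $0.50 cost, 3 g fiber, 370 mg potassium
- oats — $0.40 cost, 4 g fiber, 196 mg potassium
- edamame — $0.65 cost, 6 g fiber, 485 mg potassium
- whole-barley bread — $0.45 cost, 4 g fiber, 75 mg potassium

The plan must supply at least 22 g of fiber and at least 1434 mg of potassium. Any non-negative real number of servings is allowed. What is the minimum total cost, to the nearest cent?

$2.29

With two linear requirements the optimum uses one or two foods; enumerate the corners.
carrots only: max(22/3, 1434/370) = 7.333 servings → $3.67.
oats only: max(22/4, 1434/196) = 7.316 servings → $2.93.
edamame only: max(22/6, 1434/485) = 3.667 servings → $2.38.
whole-barley bread only: max(22/4, 1434/75) = 19.12 servings → $8.60.
carrots + oats with both tight: 1.596 servings and 4.303 servings → $2.52.
carrots + edamame: the both-tight solution has a negative serving — not a feasible corner.
carrots + whole-barley bread with both tight: 3.256 servings and 3.058 servings → $3.00.
oats + edamame with both tight: 2.704 servings and 1.864 servings → $2.29.
oats + whole-barley bread: intersection lies outside the first quadrant.
edamame + whole-barley bread with both tight: 2.742 servings and 1.387 servings → $2.41.
Cheapest feasible corner: $2.29.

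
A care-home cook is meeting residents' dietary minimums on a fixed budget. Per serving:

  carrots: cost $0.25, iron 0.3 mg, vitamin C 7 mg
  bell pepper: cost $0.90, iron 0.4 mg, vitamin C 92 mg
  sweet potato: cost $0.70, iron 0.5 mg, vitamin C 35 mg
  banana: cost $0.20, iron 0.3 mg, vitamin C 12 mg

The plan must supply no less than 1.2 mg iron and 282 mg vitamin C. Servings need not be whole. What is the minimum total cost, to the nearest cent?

$2.76

At the optimum either one food covers both requirements or two foods hit both targets exactly; no other combination can be cheaper.
carrots only: max(1.2/0.3, 282/7) = 40.29 servings → $10.07.
bell pepper only: max(1.2/0.4, 282/92) = 3.065 servings → $2.76.
sweet potato only: max(1.2/0.5, 282/35) = 8.057 servings → $5.64.
banana only: max(1.2/0.3, 282/12) = 23.5 servings → $4.70.
carrots + bell pepper: the both-tight solution has a negative serving — not a feasible corner.
carrots + sweet potato: the both-tight solution has a negative serving — not a feasible corner.
carrots + banana: the both-tight solution has a negative serving — not a feasible corner.
bell pepper + sweet potato: the both-tight solution has a negative serving — not a feasible corner.
bell pepper + banana: the both-tight solution has a negative serving — not a feasible corner.
sweet potato + banana: the both-tight solution has a negative serving — not a feasible corner.
The minimum over all feasible corners is $2.76.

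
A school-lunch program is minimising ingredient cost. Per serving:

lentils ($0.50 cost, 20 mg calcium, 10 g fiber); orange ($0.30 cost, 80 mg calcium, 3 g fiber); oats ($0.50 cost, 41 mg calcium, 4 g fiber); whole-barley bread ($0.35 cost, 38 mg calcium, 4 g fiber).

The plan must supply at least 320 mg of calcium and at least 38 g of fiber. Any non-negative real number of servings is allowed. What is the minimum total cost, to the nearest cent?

$2.39

This is a tiny linear program; its minimum lies at a vertex of the feasible set. List the vertices and price them.
lentils only: max(320/20, 38/10) = 16 servings → $8.00.
orange only: max(320/80, 38/3) = 12.67 servings → $3.80.
oats only: max(320/41, 38/4) = 9.5 servings → $4.75.
whole-barley bread only: max(320/38, 38/4) = 9.5 servings → $3.33.
lentils + orange with both tight: 2.811 servings and 3.297 servings → $2.39.
lentils + oats with both tight: 0.8424 servings and 7.394 servings → $4.12.
lentils + whole-barley bread with both tight: 0.5467 servings and 8.133 servings → $3.12.
orange + oats: intersection lies outside the first quadrant.
orange + whole-barley bread: the both-tight solution has a negative serving — not a feasible corner.
oats + whole-barley bread with both targets exact would need a negative amount; discard.
So the least-cost plan costs $2.39.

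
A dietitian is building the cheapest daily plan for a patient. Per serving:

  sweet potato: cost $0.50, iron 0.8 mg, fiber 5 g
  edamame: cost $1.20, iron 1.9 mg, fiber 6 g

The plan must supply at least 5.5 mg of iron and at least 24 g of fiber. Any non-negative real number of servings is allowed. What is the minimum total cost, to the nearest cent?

The cheapest plan sits at a corner of the feasible region — with two constraints it uses at most two foods.
sweet potato only: max(5.5/0.8, 24/5) = 6.875 servings → $3.44.
edamame only: max(5.5/1.9, 24/6) = 4 servings → $4.80.
sweet potato + edamame with both tight: 2.681 servings and 1.766 servings → $3.46.
So the least-cost plan costs $3.44.

$3.44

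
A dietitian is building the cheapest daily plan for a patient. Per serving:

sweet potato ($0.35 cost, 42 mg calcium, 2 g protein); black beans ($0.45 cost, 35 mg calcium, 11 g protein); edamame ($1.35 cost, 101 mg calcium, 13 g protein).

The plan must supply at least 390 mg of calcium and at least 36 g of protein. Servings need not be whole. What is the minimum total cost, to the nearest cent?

$3.55

The cheapest plan sits at a corner of the feasible region — with two constraints it uses at most two foods.
sweet potato only: max(390/42, 36/2) = 18 servings → $6.30.
black beans only: max(390/35, 36/11) = 11.14 servings → $5.01.
edamame only: max(390/101, 36/13) = 3.861 servings → $5.21.
sweet potato + black beans with both tight: 7.73 servings and 1.867 servings → $3.55.
sweet potato + edamame with both tight: 4.169 servings and 2.128 servings → $4.33.
black beans + edamame: intersection lies outside the first quadrant.
The minimum over all feasible corners is $3.55.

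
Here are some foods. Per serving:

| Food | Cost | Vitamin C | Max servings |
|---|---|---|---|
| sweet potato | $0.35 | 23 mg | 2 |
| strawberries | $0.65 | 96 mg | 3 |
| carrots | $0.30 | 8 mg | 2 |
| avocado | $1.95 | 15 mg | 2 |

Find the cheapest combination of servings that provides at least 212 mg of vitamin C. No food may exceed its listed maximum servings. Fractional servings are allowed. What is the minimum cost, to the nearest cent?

$1.44

Cost per mg of vitamin C: strawberries $0.0068, sweet potato $0.0152, carrots $0.0375, avocado $0.1300.
Take 2.208 servings of strawberries: +212.0 mg vitamin C for $1.44 (total $1.44, still need 0.0 mg).
Filling from the cheapest source first is optimal under one linear minimum: $1.44.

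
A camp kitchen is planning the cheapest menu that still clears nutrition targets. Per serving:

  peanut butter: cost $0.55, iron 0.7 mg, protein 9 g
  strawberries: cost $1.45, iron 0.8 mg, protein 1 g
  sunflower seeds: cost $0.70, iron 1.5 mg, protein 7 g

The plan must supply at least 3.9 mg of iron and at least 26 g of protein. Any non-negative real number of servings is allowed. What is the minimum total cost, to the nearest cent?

This is a tiny linear program; its minimum lies at a vertex of the feasible set. List the vertices and price them.
peanut butter only: max(3.9/0.7, 26/9) = 5.571 servings → $3.06.
strawberries only: max(3.9/0.8, 26/1) = 26 servings → $37.70.
sunflower seeds only: max(3.9/1.5, 26/7) = 3.714 servings → $2.60.
peanut butter + strawberries with both tight: 2.6 servings and 2.6 servings → $5.20.
peanut butter + sunflower seeds with both tight: 1.36 servings and 1.965 servings → $2.12.
strawberries + sunflower seeds: the both-tight solution has a negative serving — not a feasible corner.
Cheapest feasible corner: $2.12.

$2.12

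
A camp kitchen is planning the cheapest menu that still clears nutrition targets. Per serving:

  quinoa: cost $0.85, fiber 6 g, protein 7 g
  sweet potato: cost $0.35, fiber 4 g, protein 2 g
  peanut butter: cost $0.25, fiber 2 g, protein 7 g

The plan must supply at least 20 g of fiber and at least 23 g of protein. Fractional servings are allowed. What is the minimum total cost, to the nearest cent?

$1.91

This is a tiny linear program; its minimum lies at a vertex of the feasible set. List the vertices and price them.
quinoa only: max(20/6, 23/7) = 3.333 servings → $2.83.
sweet potato only: max(20/4, 23/2) = 11.5 servings → $4.03.
peanut butter only: max(20/2, 23/7) = 10 servings → $2.50.
quinoa + sweet potato with both tight: 3.25 servings and 0.125 servings → $2.81.
quinoa + peanut butter: intersection lies outside the first quadrant.
sweet potato + peanut butter with both tight: 3.917 servings and 2.167 servings → $1.91.
The minimum over all feasible corners is $1.91.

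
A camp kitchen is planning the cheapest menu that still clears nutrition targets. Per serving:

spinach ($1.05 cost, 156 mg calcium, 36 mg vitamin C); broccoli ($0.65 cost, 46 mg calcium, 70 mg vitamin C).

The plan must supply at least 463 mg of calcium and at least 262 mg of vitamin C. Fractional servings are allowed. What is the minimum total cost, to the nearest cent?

Compare the cost at each extreme point of the feasible region.
spinach only: max(463/156, 262/36) = 7.278 servings → $7.64.
broccoli only: max(463/46, 262/70) = 10.07 servings → $6.54.
spinach + broccoli with both tight: 2.198 servings and 2.613 servings → $4.01.
So the least-cost plan costs $4.01.

$4.01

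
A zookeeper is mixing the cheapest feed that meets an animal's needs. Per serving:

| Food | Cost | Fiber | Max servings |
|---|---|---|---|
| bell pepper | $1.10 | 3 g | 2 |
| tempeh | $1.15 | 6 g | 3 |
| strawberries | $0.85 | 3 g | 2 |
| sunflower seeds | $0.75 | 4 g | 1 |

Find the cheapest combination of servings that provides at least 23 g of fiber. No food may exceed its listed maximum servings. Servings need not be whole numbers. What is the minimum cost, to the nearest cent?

$4.48

Cost per g of fiber: sunflower seeds $0.1875, tempeh $0.1917, strawberries $0.2833, bell pepper $0.3667.
Take 1 serving of sunflower seeds: +4.0 g fiber for $0.75 (total $0.75, still need 19.0 g).
Take 3 servings of tempeh: +18.0 g fiber for $3.45 (total $4.20, still need 1.0 g).
Take 0.3333 servings of strawberries: +1.0 g fiber for $0.28 (total $4.48, still need 0.0 g).
Greedy by cheapest-per-g is optimal for a single linear constraint, so the minimum cost is $4.48.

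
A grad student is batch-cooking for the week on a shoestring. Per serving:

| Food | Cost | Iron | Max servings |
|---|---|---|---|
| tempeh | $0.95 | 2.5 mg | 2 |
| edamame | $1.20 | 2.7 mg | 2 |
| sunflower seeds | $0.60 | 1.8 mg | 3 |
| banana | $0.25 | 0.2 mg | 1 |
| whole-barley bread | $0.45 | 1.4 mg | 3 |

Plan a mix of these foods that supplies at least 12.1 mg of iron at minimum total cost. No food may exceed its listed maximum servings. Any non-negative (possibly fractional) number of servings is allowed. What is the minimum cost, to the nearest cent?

$4.10

Cost per mg of iron: whole-barley bread $0.3214, sunflower seeds $0.3333, tempeh $0.3800, edamame $0.4444, banana $1.2500.
Take 3 servings of whole-barley bread: +4.2 mg iron for $1.35 (total $1.35, still need 7.9 mg).
Take 3 servings of sunflower seeds: +5.4 mg iron for $1.80 (total $3.15, still need 2.5 mg).
Take 1 serving of tempeh: +2.5 mg iron for $0.95 (total $4.10, still need 0.0 mg).
Filling from the cheapest source first is optimal under one linear minimum: $4.10.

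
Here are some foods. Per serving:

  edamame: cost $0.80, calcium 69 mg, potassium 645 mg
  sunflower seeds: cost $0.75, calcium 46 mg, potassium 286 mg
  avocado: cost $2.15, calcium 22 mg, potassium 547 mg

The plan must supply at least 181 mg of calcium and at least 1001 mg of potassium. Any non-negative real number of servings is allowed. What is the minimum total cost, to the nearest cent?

An LP optimum is at a vertex; with two nutrient constraints at most two foods are used. Check each candidate.
edamame only: max(181/69, 1001/645) = 2.623 servings → $2.10.
sunflower seeds only: max(181/46, 1001/286) = 3.935 servings → $2.95.
avocado only: max(181/22, 1001/547) = 8.227 servings → $17.69.
edamame + sunflower seeds: intersection lies outside the first quadrant.
edamame + avocado with both targets exact would need a negative amount; discard.
sunflower seeds + avocado: intersection lies outside the first quadrant.
Cheapest feasible corner: $2.10.

$2.10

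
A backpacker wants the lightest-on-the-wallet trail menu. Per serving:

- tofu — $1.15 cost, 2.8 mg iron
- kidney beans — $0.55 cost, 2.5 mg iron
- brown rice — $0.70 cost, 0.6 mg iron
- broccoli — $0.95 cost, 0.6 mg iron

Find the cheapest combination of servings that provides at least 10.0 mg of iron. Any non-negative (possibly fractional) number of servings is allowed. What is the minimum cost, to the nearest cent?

Cost per mg of iron: kidney beans $0.2200, tofu $0.4107, brown rice $1.1667, broccoli $1.5833.
With no serving limits, use only kidney beans: 10.0 mg / 2.5 mg = 4 servings × $0.55 = $2.20.

$2.20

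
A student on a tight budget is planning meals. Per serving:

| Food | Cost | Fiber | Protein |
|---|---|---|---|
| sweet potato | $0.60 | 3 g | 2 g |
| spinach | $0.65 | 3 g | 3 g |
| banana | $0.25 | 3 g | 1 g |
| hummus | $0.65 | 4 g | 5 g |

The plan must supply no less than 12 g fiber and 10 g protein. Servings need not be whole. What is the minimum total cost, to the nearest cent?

$1.52

For a min-cost LP with two ≥-constraints, a basic feasible solution has at most two positive variables.
sweet potato only: max(12/3, 10/2) = 5 servings → $3.00.
spinach only: max(12/3, 10/3) = 4 servings → $2.60.
banana only: max(12/3, 10/1) = 10 servings → $2.50.
hummus only: max(12/4, 10/5) = 3 servings → $1.95.
sweet potato + spinach with both tight: 2 servings and 2 servings → $2.50.
sweet potato + banana: the both-tight solution has a negative serving — not a feasible corner.
sweet potato + hummus with both tight: 2.857 servings and 0.8571 servings → $2.27.
spinach + banana with both tight: 3 servings and 1 serving → $2.20.
spinach + hummus: intersection lies outside the first quadrant.
banana + hummus with both tight: 1.818 servings and 1.636 servings → $1.52.
So the least-cost plan costs $1.52.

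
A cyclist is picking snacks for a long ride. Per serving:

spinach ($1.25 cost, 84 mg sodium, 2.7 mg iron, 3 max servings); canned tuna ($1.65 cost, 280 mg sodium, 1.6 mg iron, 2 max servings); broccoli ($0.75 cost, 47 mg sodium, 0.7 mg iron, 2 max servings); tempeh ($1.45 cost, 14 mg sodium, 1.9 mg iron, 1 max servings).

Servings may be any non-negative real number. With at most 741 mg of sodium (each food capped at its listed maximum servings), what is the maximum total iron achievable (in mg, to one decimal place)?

13.6 mg

Iron per mg sodium: tempeh 0.1357, spinach 0.03214, broccoli 0.01489, canned tuna 0.005714.
Take 1 serving of tempeh: uses 14 mg sodium, +1.9 mg iron (running total 1.9 mg).
Take 3 servings of spinach: uses 252 mg sodium, +8.1 mg iron (running total 10.0 mg).
Take 2 servings of broccoli: uses 94 mg sodium, +1.4 mg iron (running total 11.4 mg).
Take 1.361 servings of canned tuna: uses 381 mg sodium, +2.2 mg iron (running total 13.6 mg).
Greedy by best ratio exhausts the sodium allowance optimally: 13.6 mg.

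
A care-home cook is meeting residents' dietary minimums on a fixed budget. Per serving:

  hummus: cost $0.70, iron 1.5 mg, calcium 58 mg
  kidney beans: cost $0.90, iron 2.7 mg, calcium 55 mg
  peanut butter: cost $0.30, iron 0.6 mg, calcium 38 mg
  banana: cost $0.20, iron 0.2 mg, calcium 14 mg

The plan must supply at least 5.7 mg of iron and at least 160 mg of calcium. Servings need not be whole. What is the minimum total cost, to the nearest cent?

For a min-cost LP with two ≥-constraints, a basic feasible solution has at most two positive variables.
hummus only: max(5.7/1.5, 160/58) = 3.8 servings → $2.66.
kidney beans only: max(5.7/2.7, 160/55) = 2.909 servings → $2.62.
peanut butter only: max(5.7/0.6, 160/38) = 9.5 servings → $2.85.
banana only: max(5.7/0.2, 160/14) = 28.5 servings → $5.70.
hummus + kidney beans with both tight: 1.599 servings and 1.223 servings → $2.22.
hummus + peanut butter: the both-tight solution has a negative serving — not a feasible corner.
hummus + banana: the both-tight solution has a negative serving — not a feasible corner.
kidney beans + peanut butter with both tight: 1.733 servings and 1.703 servings → $2.07.
kidney beans + banana with both tight: 1.784 servings and 4.422 servings → $2.49.
peanut butter + banana with both targets exact would need a negative amount; discard.
The minimum over all feasible corners is $2.07.

$2.07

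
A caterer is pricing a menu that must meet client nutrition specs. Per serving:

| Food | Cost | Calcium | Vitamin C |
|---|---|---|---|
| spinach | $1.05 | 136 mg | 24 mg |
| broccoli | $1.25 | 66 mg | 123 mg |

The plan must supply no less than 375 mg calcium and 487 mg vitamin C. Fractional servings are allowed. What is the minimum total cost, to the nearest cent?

$5.69

An LP optimum is at a vertex; with two nutrient constraints at most two foods are used. Check each candidate.
spinach only: max(375/136, 487/24) = 20.29 servings → $21.31.
broccoli only: max(375/66, 487/123) = 5.682 servings → $7.10.
spinach + broccoli with both tight: 0.9233 servings and 3.779 servings → $5.69.
Cheapest feasible corner: $5.69.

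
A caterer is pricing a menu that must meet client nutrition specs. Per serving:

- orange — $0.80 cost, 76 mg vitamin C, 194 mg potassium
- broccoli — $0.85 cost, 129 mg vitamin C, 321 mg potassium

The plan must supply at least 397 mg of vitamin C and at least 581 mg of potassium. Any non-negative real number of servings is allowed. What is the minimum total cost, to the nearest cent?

$2.62

Check every corner: each single food scaled to meet both minima, and each pair solved so both constraints bind.
orange only: max(397/76, 581/194) = 5.224 servings → $4.18.
broccoli only: max(397/129, 581/321) = 3.078 servings → $2.62.
orange + broccoli: intersection lies outside the first quadrant.
So the least-cost plan costs $2.62.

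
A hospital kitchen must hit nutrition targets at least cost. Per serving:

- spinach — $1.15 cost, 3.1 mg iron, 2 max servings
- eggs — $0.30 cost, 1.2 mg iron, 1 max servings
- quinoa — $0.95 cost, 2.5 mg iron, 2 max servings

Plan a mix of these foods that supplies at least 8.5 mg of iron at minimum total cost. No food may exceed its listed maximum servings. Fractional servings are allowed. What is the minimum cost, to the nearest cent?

Cost per mg of iron: eggs $0.2500, spinach $0.3710, quinoa $0.3800.
Take 1 serving of eggs: +1.2 mg iron for $0.30 (total $0.30, still need 7.3 mg).
Take 2 servings of spinach: +6.2 mg iron for $2.30 (total $2.60, still need 1.1 mg).
Take 0.44 servings of quinoa: +1.1 mg iron for $0.42 (total $3.02, still need 0.0 mg).
Filling from the cheapest source first is optimal under one linear minimum: $3.02.

$3.02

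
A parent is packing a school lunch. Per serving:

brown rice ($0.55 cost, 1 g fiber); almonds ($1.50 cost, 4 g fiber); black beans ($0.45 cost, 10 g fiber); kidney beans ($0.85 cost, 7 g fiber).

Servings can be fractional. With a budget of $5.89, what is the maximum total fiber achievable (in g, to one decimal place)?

130.9 g

Fiber per dollar: black beans 22.22, kidney beans 8.235, almonds 2.667, brown rice 1.818.
With no serving limits, spend the whole cost allowance on black beans: $5.89 / $0.45 × 10 g = 130.9 g.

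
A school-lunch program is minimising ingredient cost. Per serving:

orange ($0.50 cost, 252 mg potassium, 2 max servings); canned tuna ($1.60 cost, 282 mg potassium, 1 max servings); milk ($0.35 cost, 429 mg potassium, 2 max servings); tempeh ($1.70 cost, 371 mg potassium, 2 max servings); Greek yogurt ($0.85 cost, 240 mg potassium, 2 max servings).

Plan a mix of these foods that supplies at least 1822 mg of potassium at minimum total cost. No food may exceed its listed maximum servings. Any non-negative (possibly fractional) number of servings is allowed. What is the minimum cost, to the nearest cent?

Cost per mg of potassium: milk $0.0008, orange $0.0020, Greek yogurt $0.0035, tempeh $0.0046, canned tuna $0.0057.
Take 2 servings of milk: +858.0 mg potassium for $0.70 (total $0.70, still need 964.0 mg).
Take 2 servings of orange: +504.0 mg potassium for $1.00 (total $1.70, still need 460.0 mg).
Take 1.917 servings of Greek yogurt: +460.0 mg potassium for $1.63 (total $3.33, still need 0.0 mg).
Filling from the cheapest source first is optimal under one linear minimum: $3.33.

$3.33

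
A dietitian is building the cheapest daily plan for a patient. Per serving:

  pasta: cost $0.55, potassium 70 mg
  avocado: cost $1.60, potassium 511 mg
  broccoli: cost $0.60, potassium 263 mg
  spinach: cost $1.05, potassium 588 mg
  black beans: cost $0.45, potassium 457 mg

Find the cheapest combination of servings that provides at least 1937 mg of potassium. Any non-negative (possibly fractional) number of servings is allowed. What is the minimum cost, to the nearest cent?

$1.91

Cost per mg of potassium: black beans $0.0010, spinach $0.0018, broccoli $0.0023, avocado $0.0031, pasta $0.0079.
With no serving limits, use only black beans: 1937 mg / 457 mg = 4.239 servings × $0.45 = $1.91.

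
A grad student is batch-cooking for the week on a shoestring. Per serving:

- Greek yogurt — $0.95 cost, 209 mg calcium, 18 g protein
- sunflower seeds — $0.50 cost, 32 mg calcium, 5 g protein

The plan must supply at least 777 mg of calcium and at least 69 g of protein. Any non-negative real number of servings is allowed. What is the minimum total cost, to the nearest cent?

Greek yogurt only: max(777/209, 69/18) = 3.833 servings → $3.64.
sunflower seeds only: max(777/32, 69/5) = 24.28 servings → $12.14.
Greek yogurt + sunflower seeds with both tight: 3.576 servings and 0.9275 servings → $3.86.
The minimum over all feasible corners is $3.64.

$3.64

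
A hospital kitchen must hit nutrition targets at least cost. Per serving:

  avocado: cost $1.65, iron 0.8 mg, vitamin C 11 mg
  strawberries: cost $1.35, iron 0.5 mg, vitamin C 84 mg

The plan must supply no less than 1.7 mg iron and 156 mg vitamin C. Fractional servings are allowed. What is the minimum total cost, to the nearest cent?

$4.05

At the optimum either one food covers both requirements or two foods hit both targets exactly; no other combination can be cheaper.
avocado only: max(1.7/0.8, 156/11) = 14.18 servings → $23.40.
strawberries only: max(1.7/0.5, 156/84) = 3.4 servings → $4.59.
avocado + strawberries with both tight: 1.05 servings and 1.72 servings → $4.05.
So the least-cost plan costs $4.05.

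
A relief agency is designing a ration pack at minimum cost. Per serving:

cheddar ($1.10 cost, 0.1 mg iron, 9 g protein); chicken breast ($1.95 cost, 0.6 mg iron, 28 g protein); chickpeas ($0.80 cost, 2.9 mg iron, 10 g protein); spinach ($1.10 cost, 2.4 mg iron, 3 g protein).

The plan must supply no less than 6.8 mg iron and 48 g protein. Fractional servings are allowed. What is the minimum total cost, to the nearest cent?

At the optimum either one food covers both requirements or two foods hit both targets exactly; no other combination can be cheaper.
cheddar only: max(6.8/0.1, 48/9) = 68 servings → $74.80.
chicken breast only: max(6.8/0.6, 48/28) = 11.33 servings → $22.10.
chickpeas only: max(6.8/2.9, 48/10) = 4.8 servings → $3.84.
spinach only: max(6.8/2.4, 48/3) = 16 servings → $17.60.
cheddar + chicken breast with both targets exact would need a negative amount; discard.
cheddar + chickpeas with both tight: 2.837 servings and 2.247 servings → $4.92.
cheddar + spinach with both tight: 4.451 servings and 2.648 servings → $7.81.
chicken breast + chickpeas with both tight: 0.9468 servings and 2.149 servings → $3.57.
chicken breast + spinach with both tight: 1.45 servings and 2.471 servings → $5.54.
chickpeas + spinach: the both-tight solution has a negative serving — not a feasible corner.
So the least-cost plan costs $3.57.

$3.57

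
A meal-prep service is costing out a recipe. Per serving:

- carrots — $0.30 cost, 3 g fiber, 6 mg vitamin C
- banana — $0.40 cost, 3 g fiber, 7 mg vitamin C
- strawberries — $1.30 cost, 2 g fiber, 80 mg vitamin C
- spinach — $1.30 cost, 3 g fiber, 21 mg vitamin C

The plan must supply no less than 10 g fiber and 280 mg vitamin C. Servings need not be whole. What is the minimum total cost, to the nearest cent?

Minimising a linear cost over {fiber ≥ 10, vitamin C ≥ 280, servings ≥ 0} — the optimum is at a vertex, using one or two foods.
carrots only: max(10/3, 280/6) = 46.67 servings → $14.00.
banana only: max(10/3, 280/7) = 40 servings → $16.00.
strawberries only: max(10/2, 280/80) = 5 servings → $6.50.
spinach only: max(10/3, 280/21) = 13.33 servings → $17.33.
carrots + banana with both targets exact would need a negative amount; discard.
carrots + strawberries with both tight: 1.053 servings and 3.421 servings → $4.76.
carrots + spinach: the both-tight solution has a negative serving — not a feasible corner.
banana + strawberries with both tight: 1.062 servings and 3.407 servings → $4.85.
banana + spinach with both targets exact would need a negative amount; discard.
strawberries + spinach with both tight: 3.182 servings and 1.212 servings → $5.71.
So the least-cost plan costs $4.76.

$4.76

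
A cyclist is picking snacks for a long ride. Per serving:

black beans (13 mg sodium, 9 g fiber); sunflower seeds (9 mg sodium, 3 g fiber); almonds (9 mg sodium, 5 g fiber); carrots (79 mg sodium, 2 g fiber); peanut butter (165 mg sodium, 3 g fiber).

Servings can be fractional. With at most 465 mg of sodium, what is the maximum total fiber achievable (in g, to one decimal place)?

321.9 g

Fiber per mg sodium: black beans 0.6923, almonds 0.5556, sunflower seeds 0.3333, carrots 0.02532, peanut butter 0.01818.
With no serving limits, spend the whole sodium allowance on black beans: 465 mg / 13 mg × 9 g = 321.9 g.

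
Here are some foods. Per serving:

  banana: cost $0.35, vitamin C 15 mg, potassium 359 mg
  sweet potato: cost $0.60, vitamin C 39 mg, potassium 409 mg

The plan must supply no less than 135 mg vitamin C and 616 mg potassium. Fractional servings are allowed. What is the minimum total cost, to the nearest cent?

$2.08

At the optimum either one food covers both requirements or two foods hit both targets exactly; no other combination can be cheaper.
banana only: max(135/15, 616/359) = 9 servings → $3.15.
sweet potato only: max(135/39, 616/409) = 3.462 servings → $2.08.
banana + sweet potato with both targets exact would need a negative amount; discard.
Cheapest feasible corner: $2.08.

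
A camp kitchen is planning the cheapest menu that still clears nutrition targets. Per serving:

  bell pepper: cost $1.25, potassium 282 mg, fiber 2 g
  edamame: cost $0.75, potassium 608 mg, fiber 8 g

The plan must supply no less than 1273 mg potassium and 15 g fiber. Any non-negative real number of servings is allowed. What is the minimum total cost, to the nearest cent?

$1.57

At the optimum either one food covers both requirements or two foods hit both targets exactly; no other combination can be cheaper.
bell pepper only: max(1273/282, 15/2) = 7.5 servings → $9.38.
edamame only: max(1273/608, 15/8) = 2.094 servings → $1.57.
bell pepper + edamame with both tight: 1.023 servings and 1.619 servings → $2.49.
The minimum over all feasible corners is $1.57.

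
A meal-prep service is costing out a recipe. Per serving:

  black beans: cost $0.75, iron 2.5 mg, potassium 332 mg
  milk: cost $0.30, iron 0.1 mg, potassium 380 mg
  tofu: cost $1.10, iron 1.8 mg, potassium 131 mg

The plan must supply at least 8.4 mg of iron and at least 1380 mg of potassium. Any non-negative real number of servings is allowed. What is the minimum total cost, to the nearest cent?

$2.71

With two linear requirements the optimum uses one or two foods; enumerate the corners.
black beans only: max(8.4/2.5, 1380/332) = 4.157 servings → $3.12.
milk only: max(8.4/0.1, 1380/380) = 84 servings → $25.20.
tofu only: max(8.4/1.8, 1380/131) = 10.53 servings → $11.59.
black beans + milk with both tight: 3.331 servings and 0.7212 servings → $2.71.
black beans + tofu with both targets exact would need a negative amount; discard.
milk + tofu with both tight: 2.062 servings and 4.552 servings → $5.63.
Cheapest feasible corner: $2.71.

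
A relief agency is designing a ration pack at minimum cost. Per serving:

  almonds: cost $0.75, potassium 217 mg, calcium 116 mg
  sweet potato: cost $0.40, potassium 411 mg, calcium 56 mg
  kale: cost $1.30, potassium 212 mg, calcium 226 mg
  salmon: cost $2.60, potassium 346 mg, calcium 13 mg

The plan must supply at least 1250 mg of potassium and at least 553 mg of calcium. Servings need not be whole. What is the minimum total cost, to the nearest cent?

$3.34

Two binding constraints pin down two serving amounts, so the optimal mix uses at most two foods. The candidates are each food alone (scaled to the tighter of potassium/calcium) and each pair with both constraints tight.
almonds only: max(1250/217, 553/116) = 5.76 servings → $4.32.
sweet potato only: max(1250/411, 553/56) = 9.875 servings → $3.95.
kale only: max(1250/212, 553/226) = 5.896 servings → $7.67.
salmon only: max(1250/346, 553/13) = 42.54 servings → $110.60.
almonds + sweet potato with both tight: 4.428 servings and 0.7037 servings → $3.60.
almonds + kale with both targets exact would need a negative amount; discard.
almonds + salmon with both tight: 4.692 servings and 0.6699 servings → $5.26.
sweet potato + kale with both tight: 2.04 servings and 1.941 servings → $3.34.
sweet potato + salmon: intersection lies outside the first quadrant.
kale + salmon with both tight: 2.321 servings and 2.191 servings → $8.71.
The minimum over all feasible corners is $3.34.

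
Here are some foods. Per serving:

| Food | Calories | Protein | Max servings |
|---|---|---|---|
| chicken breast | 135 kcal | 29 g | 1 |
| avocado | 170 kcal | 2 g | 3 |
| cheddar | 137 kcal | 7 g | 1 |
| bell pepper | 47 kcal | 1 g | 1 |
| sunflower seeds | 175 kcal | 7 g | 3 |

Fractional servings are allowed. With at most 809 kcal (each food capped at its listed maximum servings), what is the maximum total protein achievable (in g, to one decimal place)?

57.3 g

Protein per kcal: chicken breast 0.2148, cheddar 0.05109, sunflower seeds 0.04, bell pepper 0.02128, avocado 0.01176.
Take 1 serving of chicken breast: uses 135 kcal, +29.0 g protein (running total 29.0 g).
Take 1 serving of cheddar: uses 137 kcal, +7.0 g protein (running total 36.0 g).
Take 3 servings of sunflower seeds: uses 525 kcal, +21.0 g protein (running total 57.0 g).
Take 0.2553 servings of bell pepper: uses 12 kcal, +0.3 g protein (running total 57.3 g).
Greedy by best ratio exhausts the calories allowance optimally: 57.3 g.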